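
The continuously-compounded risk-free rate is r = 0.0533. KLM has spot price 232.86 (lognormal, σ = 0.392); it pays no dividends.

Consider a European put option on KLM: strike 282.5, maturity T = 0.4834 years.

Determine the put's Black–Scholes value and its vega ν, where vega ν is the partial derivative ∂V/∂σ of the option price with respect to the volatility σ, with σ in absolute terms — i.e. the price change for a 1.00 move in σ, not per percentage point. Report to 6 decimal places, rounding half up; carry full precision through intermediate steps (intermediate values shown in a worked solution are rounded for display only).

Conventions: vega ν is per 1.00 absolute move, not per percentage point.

price = 53.765244
ν = 57.610158

σ√T = 0.392·√0.4834 = 0.272546
d₁ = (ln(S/K) + (r+σ²/2)T) / (σ√T) = (ln(232.86/282.5) + (0.0533+0.392²/2)·0.4834) / 0.272546 = (-0.193241 + 0.062906) / 0.272546 = -0.478215
d₂ = d₁ − σ√T = -0.478215 − 0.272546 = -0.750760
e^{−rT} = 0.974564
N(−d₁) = 0.683751,  N(−d₂) = 0.773602
Put price V = K·e^{−rT}·N(−d₂) − S·N(−d₁) = 212.983557 − 159.218313 = 53.765244
φ(d₁) = (1/√(2π))·e^{−d₁²/2} = 0.355837
ν = S·φ(d₁)·√T = 57.610158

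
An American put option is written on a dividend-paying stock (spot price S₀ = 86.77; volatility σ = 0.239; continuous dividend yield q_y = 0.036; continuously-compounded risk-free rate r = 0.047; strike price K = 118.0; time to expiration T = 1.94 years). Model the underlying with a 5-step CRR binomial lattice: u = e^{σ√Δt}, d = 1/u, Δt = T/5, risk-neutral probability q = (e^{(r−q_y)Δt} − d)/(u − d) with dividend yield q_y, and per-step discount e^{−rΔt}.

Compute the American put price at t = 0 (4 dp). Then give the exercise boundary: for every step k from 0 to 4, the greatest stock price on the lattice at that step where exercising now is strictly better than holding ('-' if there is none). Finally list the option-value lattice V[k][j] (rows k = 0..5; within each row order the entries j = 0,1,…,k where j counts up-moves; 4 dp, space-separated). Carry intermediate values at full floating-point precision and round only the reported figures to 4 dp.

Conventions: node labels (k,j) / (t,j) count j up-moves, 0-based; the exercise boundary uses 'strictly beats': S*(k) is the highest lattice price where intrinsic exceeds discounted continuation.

params: Δt=0.38800 u=1.16052 d=0.86168 q=0.47716 e^(-rΔt)=0.98193
t_5 payoffs: 76.7810 62.4855 43.2321 17.3013 0.0000 0.0000
t_4: node(4,0) S=47.8357 payoff=70.1643 vs cont=68.6955 → 70.1643 [stop]  node(4,1) S=64.4259 payoff=53.5741 vs cont=52.3354 → 53.5741 [stop]  node(4,2) S=86.7700 payoff=31.2300 vs cont=30.3012 → 31.2300 [stop]  node(4,3) S=116.8634 payoff=1.1366 vs cont=8.8823 → 8.8823 [wait]  node(4,4) S=157.3936 payoff=0.0000 vs cont=0.0000 → 0.0000 [wait]  ⇒ S*(4)=86.7700
t_3: node(3,0) S=55.5145 payoff=62.4855 vs cont=61.1232 → 62.4855 [stop]  node(3,1) S=74.7679 payoff=43.2321 vs cont=42.1368 → 43.2321 [stop]  node(3,2) S=100.6987 payoff=17.3013 vs cont=20.1949 → 20.1949 [wait]  node(3,3) S=135.6228 payoff=0.0000 vs cont=4.5601 → 4.5601 [wait]  ⇒ S*(3)=74.7679
t_2: node(2,0) S=64.4259 payoff=53.5741 vs cont=52.3354 → 53.5741 [stop]  node(2,1) S=86.7700 payoff=31.2300 vs cont=31.6570 → 31.6570 [wait]  node(2,2) S=116.8634 payoff=1.1366 vs cont=12.5044 → 12.5044 [wait]  ⇒ S*(2)=64.4259
t_1: node(1,0) S=74.7679 payoff=43.2321 vs cont=42.3369 → 43.2321 [stop]  node(1,1) S=100.6987 payoff=17.3013 vs cont=22.1112 → 22.1112 [wait]  ⇒ S*(1)=74.7679
t_0: node(0,0) S=86.7700 payoff=31.2300 vs cont=32.5549 → 32.5549 [wait]  ⇒ S*(0)=-

price = 32.5549
boundary = - 74.7679 64.4259 74.7679 86.7700
tree:
32.5549
43.2321 22.1112
53.5741 31.6570 12.5044
62.4855 43.2321 20.1949 4.5601
70.1643 53.5741 31.2300 8.8823 0.0000
76.7810 62.4855 43.2321 17.3013 0.0000 0.0000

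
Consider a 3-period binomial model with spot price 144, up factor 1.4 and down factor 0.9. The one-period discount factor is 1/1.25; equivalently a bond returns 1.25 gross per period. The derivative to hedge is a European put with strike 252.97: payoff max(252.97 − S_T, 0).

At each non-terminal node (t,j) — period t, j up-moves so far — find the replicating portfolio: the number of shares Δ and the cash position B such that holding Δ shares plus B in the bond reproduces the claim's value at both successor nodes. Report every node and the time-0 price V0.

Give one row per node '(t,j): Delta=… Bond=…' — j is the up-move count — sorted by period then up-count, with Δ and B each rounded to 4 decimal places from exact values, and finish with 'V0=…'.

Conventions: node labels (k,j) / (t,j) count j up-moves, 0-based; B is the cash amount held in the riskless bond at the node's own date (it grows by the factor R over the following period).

The replicating-portfolio and risk-neutral prices coincide; use p* = (1.25−0.9)/(1.4−0.9) = 0.7000 for the latter.
Payoffs at expiry: V(3,0)=147.9940, V(3,1)=89.6740, V(3,2)=0.0000, V(3,3)=0.0000
  t=2,j=0: stock 116.6400 → up 163.2960 (V=89.6740), down 104.9760 (V=147.9940). Price 85.7360; hedge Δ=-1.0000, bond B=202.3760.
  t=2,j=1: stock 181.4400 → up 254.0160 (V=0.0000), down 163.2960 (V=89.6740). Price 21.5218; hedge Δ=-0.9885, bond B=200.8698.
  t=2,j=2: stock 282.2400 → up 395.1360 (V=0.0000), down 254.0160 (V=0.0000). Price 0.0000; hedge Δ=0.0000, bond B=0.0000.
  t=1,j=0: stock 129.6000 → up 181.4400 (V=21.5218), down 116.6400 (V=85.7360). Price 32.6288; hedge Δ=-0.9910, bond B=161.0573.
  t=1,j=1: stock 201.6000 → up 282.2400 (V=0.0000), down 181.4400 (V=21.5218). Price 5.1652; hedge Δ=-0.2135, bond B=48.2087.
  t=0,j=0: stock 144.0000 → up 201.6000 (V=5.1652), down 129.6000 (V=32.6288). Price 10.7234; hedge Δ=-0.3814, bond B=65.6506.
As a check, the time-0 holding Δ(0,0)·S0 + B(0,0) comes to 10.7234 — exactly V0.

(0,0): Delta=-0.3814 Bond=65.6506
(1,0): Delta=-0.9910 Bond=161.0573
(1,1): Delta=-0.2135 Bond=48.2087
(2,0): Delta=-1.0000 Bond=202.3760
(2,1): Delta=-0.9885 Bond=200.8698
(2,2): Delta=0.0000 Bond=0.0000
V0=10.7234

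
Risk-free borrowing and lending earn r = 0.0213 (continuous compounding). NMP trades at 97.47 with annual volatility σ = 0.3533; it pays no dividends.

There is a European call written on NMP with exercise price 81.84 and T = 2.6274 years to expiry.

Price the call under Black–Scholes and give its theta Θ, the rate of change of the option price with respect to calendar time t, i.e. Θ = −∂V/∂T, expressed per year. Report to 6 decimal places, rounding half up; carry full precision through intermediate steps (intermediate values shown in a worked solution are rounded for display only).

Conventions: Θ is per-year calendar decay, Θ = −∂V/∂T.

price = 31.273645
Θ = -4.242369

σ√T = 0.3533·√2.6274 = 0.572673
d₁ = (ln(S/K) + (r+σ²/2)T) / (σ√T) = (ln(97.47/81.84) + (0.0213+0.3533²/2)·2.6274) / 0.572673 = (0.174779 + 0.219941) / 0.572673 = 0.689258
d₂ = d₁ − σ√T = 0.689258 − 0.572673 = 0.116585
e^{−rT} = 0.945574
N(d₁) = 0.754669,  N(d₂) = 0.546405
Call price V = S·N(d₁) − K·e^{−rT}·N(d₂) = 73.557633 − 42.283988 = 31.273645
φ(d₁) = (1/√(2π))·e^{−d₁²/2} = 0.314593
Θ = −S·φ(d₁)·σ/(2√T) − r·K·e^{−rT}·N(d₂) = −3.341720 − 0.900649 = -4.242369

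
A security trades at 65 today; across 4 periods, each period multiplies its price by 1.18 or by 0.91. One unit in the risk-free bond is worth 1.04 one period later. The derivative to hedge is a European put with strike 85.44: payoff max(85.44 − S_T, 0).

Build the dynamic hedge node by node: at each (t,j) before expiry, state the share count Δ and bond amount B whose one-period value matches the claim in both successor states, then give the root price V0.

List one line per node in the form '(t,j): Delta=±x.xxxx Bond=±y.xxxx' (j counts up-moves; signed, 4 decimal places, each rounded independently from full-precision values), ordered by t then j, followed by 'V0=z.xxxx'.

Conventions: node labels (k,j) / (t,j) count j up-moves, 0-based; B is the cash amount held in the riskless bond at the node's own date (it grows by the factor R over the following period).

Under the risk-neutral measure, an up-move has probability p* = (R−d)/(u−d) = 0.4815 and values discount at R = 1.04.
At maturity the claim pays: V(4,0)=40.8663, V(4,1)=27.6411, V(4,2)=10.4920, V(4,3)=0.0000, V(4,4)=0.0000
Node (3,0) S=48.9821: V=(p*·27.6411+(1−p*)·40.8663)/1.04=33.1717; Δ=(27.6411−40.8663)/(57.7989−44.5737)=-1.0000; B=V−Δ·S=82.1538
Node (3,1) S=63.5153: V=(p*·10.4920+(1−p*)·27.6411)/1.04=18.6386; Δ=(10.4920−27.6411)/(74.9480−57.7989)=-1.0000; B=V−Δ·S=82.1538
Node (3,2) S=82.3605: V=(p*·0.0000+(1−p*)·10.4920)/1.04=5.2310; Δ=(0.0000−10.4920)/(97.1853−74.9480)=-0.4718; B=V−Δ·S=44.0902
Node (3,3) S=106.7971: V=(p*·0.0000+(1−p*)·0.0000)/1.04=0.0000; Δ=(0.0000−0.0000)/(126.0206−97.1853)=0.0000; B=V−Δ·S=0.0000
Node (2,0) S=53.8265: V=(p*·18.6386+(1−p*)·33.1717)/1.04=25.1676; Δ=(18.6386−33.1717)/(63.5153−48.9821)=-1.0000; B=V−Δ·S=78.9941
Node (2,1) S=69.7970: V=(p*·5.2310+(1−p*)·18.6386)/1.04=11.7145; Δ=(5.2310−18.6386)/(82.3605−63.5153)=-0.7115; B=V−Δ·S=61.3720
Node (2,2) S=90.5060: V=(p*·0.0000+(1−p*)·5.2310)/1.04=2.6081; Δ=(0.0000−5.2310)/(106.7971−82.3605)=-0.2141; B=V−Δ·S=21.9823
Node (1,0) S=59.1500: V=(p*·11.7145+(1−p*)·25.1676)/1.04=17.9713; Δ=(11.7145−25.1676)/(69.7970−53.8265)=-0.8424; B=V−Δ·S=67.7975
Node (1,1) S=76.7000: V=(p*·2.6081+(1−p*)·11.7145)/1.04=7.0480; Δ=(2.6081−11.7145)/(90.5060−69.7970)=-0.4397; B=V−Δ·S=40.7756
Node (0,0) S=65.0000: V=(p*·7.0480+(1−p*)·17.9713)/1.04=12.2230; Δ=(7.0480−17.9713)/(76.7000−59.1500)=-0.6224; B=V−Δ·S=52.6798
Sanity check at the root: Δ(0,0)·S0 + B(0,0) reproduces V0 = 12.2230.

(0,0): Delta=-0.6224 Bond=52.6798
(1,0): Delta=-0.8424 Bond=67.7975
(1,1): Delta=-0.4397 Bond=40.7756
(2,0): Delta=-1.0000 Bond=78.9941
(2,1): Delta=-0.7115 Bond=61.3720
(2,2): Delta=-0.2141 Bond=21.9823
(3,0): Delta=-1.0000 Bond=82.1538
(3,1): Delta=-1.0000 Bond=82.1538
(3,2): Delta=-0.4718 Bond=44.0902
(3,3): Delta=0.0000 Bond=0.0000
V0=12.2230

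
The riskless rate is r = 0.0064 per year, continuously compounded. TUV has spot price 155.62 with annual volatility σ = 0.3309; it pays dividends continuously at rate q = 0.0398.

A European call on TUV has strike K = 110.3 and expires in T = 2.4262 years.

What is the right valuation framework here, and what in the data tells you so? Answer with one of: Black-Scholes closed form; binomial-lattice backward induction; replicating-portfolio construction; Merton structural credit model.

framework: Black-Scholes closed form

Key observation: a European-exercise option on TUV struck at 110.3 — a GBM underlying with constant parameters — admits an analytic price: the data contain no early exercise, no discrete tree, no debt structure.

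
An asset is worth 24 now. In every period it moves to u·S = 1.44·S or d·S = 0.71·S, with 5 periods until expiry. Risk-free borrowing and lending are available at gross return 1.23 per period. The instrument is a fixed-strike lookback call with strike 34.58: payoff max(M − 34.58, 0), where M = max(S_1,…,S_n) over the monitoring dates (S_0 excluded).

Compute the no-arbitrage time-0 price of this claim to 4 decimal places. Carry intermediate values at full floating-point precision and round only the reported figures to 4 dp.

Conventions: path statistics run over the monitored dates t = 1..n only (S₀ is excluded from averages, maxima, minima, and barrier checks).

Under the martingale measure an up-move has probability p* = 0.7123; value the claim as the probability-weighted average of per-path payoffs, discounted 5 periods at R = 1.23.
Enumerate all 2^5 = 32 price paths (U = up ×1.44, D = down ×0.71); each path with k up-moves has probability p*^k·(1−p*)^(5−k).
DDDDD: M=17.0400, payoff=0.0000, prob=0.001970
UDDDD: M=34.5600, payoff=0.0000, prob=0.004878
DUDDD: M=24.5376, payoff=0.0000, prob=0.004878
UUDDD: M=49.7664, payoff=15.1864, prob=0.012080
DDUDD: M=17.4217, payoff=0.0000, prob=0.004878
UDUDD: M=35.3341, payoff=0.7541, prob=0.012080
DUUDD: M=35.3341, payoff=0.7541, prob=0.012080
UUUDD: M=71.6636, payoff=37.0836, prob=0.029911
DDDUD: M=17.0400, payoff=0.0000, prob=0.004878
UDDUD: M=34.5600, payoff=0.0000, prob=0.012080
DUDUD: M=25.0872, payoff=0.0000, prob=0.012080
UUDUD: M=50.8812, payoff=16.3012, prob=0.029911
DDUUD: M=25.0872, payoff=0.0000, prob=0.012080
UDUUD: M=50.8812, payoff=16.3012, prob=0.029911
DUUUD: M=50.8812, payoff=16.3012, prob=0.029911
UUUUD: M=103.1956, payoff=68.6156, prob=0.074066
DDDDU: M=17.0400, payoff=0.0000, prob=0.004878
UDDDU: M=34.5600, payoff=0.0000, prob=0.012080
DUDDU: M=24.5376, payoff=0.0000, prob=0.012080
UUDDU: M=49.7664, payoff=15.1864, prob=0.029911
DDUDU: M=17.8119, payoff=0.0000, prob=0.012080
UDUDU: M=36.1256, payoff=1.5456, prob=0.029911
DUUDU: M=36.1256, payoff=1.5456, prob=0.029911
UUUDU: M=73.2689, payoff=38.6889, prob=0.074066
DDDUU: M=17.8119, payoff=0.0000, prob=0.012080
UDDUU: M=36.1256, payoff=1.5456, prob=0.029911
DUDUU: M=36.1256, payoff=1.5456, prob=0.029911
UUDUU: M=73.2689, payoff=38.6889, prob=0.074066
DDUUU: M=36.1256, payoff=1.5456, prob=0.029911
UDUUU: M=73.2689, payoff=38.6889, prob=0.074066
DUUUU: M=73.2689, payoff=38.6889, prob=0.074066
UUUUU: M=148.6017, payoff=114.0217, prob=0.183401
Price = Σ prob·payoff / R^5 = 40.914957 / 2.815306 = 14.5330

price = 14.5330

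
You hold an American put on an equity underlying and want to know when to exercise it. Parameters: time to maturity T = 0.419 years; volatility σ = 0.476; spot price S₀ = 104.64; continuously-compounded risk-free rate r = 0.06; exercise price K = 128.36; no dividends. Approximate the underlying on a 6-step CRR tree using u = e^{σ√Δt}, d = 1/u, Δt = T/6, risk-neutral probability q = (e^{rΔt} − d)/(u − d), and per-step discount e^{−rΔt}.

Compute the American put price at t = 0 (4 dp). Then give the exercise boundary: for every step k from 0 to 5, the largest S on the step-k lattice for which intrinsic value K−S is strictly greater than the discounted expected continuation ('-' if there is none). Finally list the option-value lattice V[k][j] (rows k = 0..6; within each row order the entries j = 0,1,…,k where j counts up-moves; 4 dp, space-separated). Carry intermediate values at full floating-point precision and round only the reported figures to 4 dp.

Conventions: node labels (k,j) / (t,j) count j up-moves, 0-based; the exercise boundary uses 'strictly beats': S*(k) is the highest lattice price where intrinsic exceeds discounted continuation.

Δt=0.06983  u=1.13404  d=0.88180  q=0.48524  discount=0.99582
step 6 (expiry): payoffs max(K−S,0) = 79.1646 65.0923 46.9946 23.7200 0.0000 0.0000 0.0000
step 5: (k=5,j=0): S=55.7896, K−S=72.5704, hold=72.0337 ⇒ V=72.5704 exercise | (k=5,j=1): S=71.7482, K−S=56.6118, hold=56.0751 ⇒ V=56.6118 exercise | (k=5,j=2): S=92.2718, K−S=36.0882, hold=35.5515 ⇒ V=36.0882 exercise | (k=5,j=3): S=118.6661, K−S=9.6939, hold=12.1590 ⇒ V=12.1590 continue | (k=5,j=4): S=152.6105, K−S=0.0000, hold=0.0000 ⇒ V=0.0000 continue | (k=5,j=5): S=196.2648, K−S=0.0000, hold=0.0000 ⇒ V=0.0000 continue  boundary S*=92.2718
step 4: (k=4,j=0): S=63.2677, K−S=65.0923, hold=64.5556 ⇒ V=65.0923 exercise | (k=4,j=1): S=81.3654, K−S=46.9946, hold=46.4579 ⇒ V=46.9946 exercise | (k=4,j=2): S=104.6400, K−S=23.7200, hold=24.3745 ⇒ V=24.3745 continue | (k=4,j=3): S=134.5723, K−S=0.0000, hold=6.2328 ⇒ V=6.2328 continue | (k=4,j=4): S=173.0667, K−S=0.0000, hold=0.0000 ⇒ V=0.0000 continue  boundary S*=81.3654
step 3: (k=3,j=0): S=71.7482, K−S=56.6118, hold=56.0751 ⇒ V=56.6118 exercise | (k=3,j=1): S=92.2718, K−S=36.0882, hold=35.8678 ⇒ V=36.0882 exercise | (k=3,j=2): S=118.6661, K−S=9.6939, hold=15.5063 ⇒ V=15.5063 continue | (k=3,j=3): S=152.6105, K−S=0.0000, hold=3.1950 ⇒ V=3.1950 continue  boundary S*=92.2718
step 2: (k=2,j=0): S=81.3654, K−S=46.9946, hold=46.4579 ⇒ V=46.9946 exercise | (k=2,j=1): S=104.6400, K−S=23.7200, hold=25.9919 ⇒ V=25.9919 continue | (k=2,j=2): S=134.5723, K−S=0.0000, hold=9.4925 ⇒ V=9.4925 continue  boundary S*=81.3654
step 1: (k=1,j=0): S=92.2718, K−S=36.0882, hold=36.6494 ⇒ V=36.6494 continue | (k=1,j=1): S=118.6661, K−S=9.6939, hold=17.9105 ⇒ V=17.9105 continue  boundary S*=-
step 0: (k=0,j=0): S=104.6400, K−S=23.7200, hold=27.4413 ⇒ V=27.4413 continue  boundary S*=-

price = 27.4413
boundary = - - 81.3654 92.2718 81.3654 92.2718
tree:
27.4413
36.6494 17.9105
46.9946 25.9919 9.4925
56.6118 36.0882 15.5063 3.1950
65.0923 46.9946 24.3745 6.2328 0.0000
72.5704 56.6118 36.0882 12.1590 0.0000 0.0000
79.1646 65.0923 46.9946 23.7200 0.0000 0.0000 0.0000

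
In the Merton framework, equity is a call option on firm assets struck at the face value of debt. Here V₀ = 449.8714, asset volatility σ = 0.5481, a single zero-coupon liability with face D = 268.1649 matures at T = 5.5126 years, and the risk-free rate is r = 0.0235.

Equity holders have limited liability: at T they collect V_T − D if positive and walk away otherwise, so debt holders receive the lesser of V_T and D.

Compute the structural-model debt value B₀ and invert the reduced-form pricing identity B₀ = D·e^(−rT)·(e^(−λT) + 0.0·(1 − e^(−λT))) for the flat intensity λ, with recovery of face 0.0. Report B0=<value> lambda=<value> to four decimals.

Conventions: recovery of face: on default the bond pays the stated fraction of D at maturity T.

Work the structural quantities from V₀ = 449.8714 against face 268.1649:
d₁ = [ln(V₀/D) + (r + σ²/2)T] / (σ√T)
   = [ln(449.8714/268.1649) + (0.0235 + 0.5·0.5481²)·5.5126] / (0.5481·√5.5126)
   = [0.517360 + 0.957576] / 1.286880 = 1.146133
d₂ = d₁ − σ√T = 1.146133 − 1.286880 = -0.140747
N(d₁) = 0.874130,  N(d₂) = 0.444035,  e^(−rT) = 0.878494
E₀ = V₀·N(d₁) − D·e^(−rT)·N(d₂)
   = 449.8714·0.874130 − 268.1649·0.878494·0.444035 = 288.639745
B₀ = V₀ − E₀ = 449.8714 − 288.639745 = 161.231655
e^(−λT) = (B₀·e^(rT)/D − 0)/(1 − 0) = (161.2317·1.138312/268.1649 − 0)/1 = 0.68439946
λ = −ln(0.68439946)/5.5126 = 0.068790

B0=161.2317 lambda=0.0688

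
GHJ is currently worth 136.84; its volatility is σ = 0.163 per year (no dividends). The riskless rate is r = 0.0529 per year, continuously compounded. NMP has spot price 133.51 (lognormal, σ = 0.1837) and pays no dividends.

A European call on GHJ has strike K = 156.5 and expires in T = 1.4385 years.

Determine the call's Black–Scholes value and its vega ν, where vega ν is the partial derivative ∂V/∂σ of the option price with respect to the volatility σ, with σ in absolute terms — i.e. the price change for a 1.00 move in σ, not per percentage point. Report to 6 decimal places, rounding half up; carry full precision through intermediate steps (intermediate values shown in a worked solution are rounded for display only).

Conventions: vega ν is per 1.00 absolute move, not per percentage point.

σ√T = 0.163·√1.4385 = 0.195498
d₁ = (ln(S/K) + (r+σ²/2)T) / (σ√T) = (ln(136.84/156.5) + (0.0529+0.163²/2)·1.4385) / 0.195498 = (-0.134244 + 0.095206) / 0.195498 = -0.199681
d₂ = d₁ − σ√T = -0.199681 − 0.195498 = -0.395179
e^{−rT} = 0.926727
N(d₁) = 0.420865,  N(d₂) = 0.346355
Call price V = S·N(d₁) − K·e^{−rT}·N(d₂) = 57.591174 − 50.232862 = 7.358313
φ(d₁) = (1/√(2π))·e^{−d₁²/2} = 0.391068
ν = S·φ(d₁)·√T = 64.182978

price = 7.358313
ν = 64.182978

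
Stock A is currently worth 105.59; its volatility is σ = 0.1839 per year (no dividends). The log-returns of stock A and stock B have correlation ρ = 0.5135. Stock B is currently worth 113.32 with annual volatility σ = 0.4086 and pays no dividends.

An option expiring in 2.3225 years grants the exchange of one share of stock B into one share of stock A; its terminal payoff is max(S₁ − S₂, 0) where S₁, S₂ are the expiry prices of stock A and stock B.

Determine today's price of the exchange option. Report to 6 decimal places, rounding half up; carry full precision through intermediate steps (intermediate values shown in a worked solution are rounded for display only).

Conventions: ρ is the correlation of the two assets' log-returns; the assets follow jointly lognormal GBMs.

σ_eff = √(σ₁² + σ₂² − 2ρσ₁σ₂) = √(0.1839² + 0.4086² − 2·0.5135·0.1839·0.4086) = 0.351572
d₁ = (ln(S₁/S₂) + (q₂ − q₁ + σ_eff²/2)T) / (σ_eff√T) = (ln(105.59/113.32) + (0.0 − 0.0 + 0.061801)·2.3225) / 0.535787 = 0.136028
d₂ = d₁ − σ_eff√T = 0.136028 − 0.535787 = -0.399759
N(d₁) = 0.554100,  N(d₂) = 0.344667
V = S₁·e^{−q₁T}·N(d₁) − S₂·e^{−q₂T}·N(d₂) = 58.507444 − 39.057654 = 19.449791
Key observation: the rate r is irrelevant here: denominating values in stock B turns the exchange into a ratio option on S₁/S₂, and discounting at r drops out.

exchange price = 19.449791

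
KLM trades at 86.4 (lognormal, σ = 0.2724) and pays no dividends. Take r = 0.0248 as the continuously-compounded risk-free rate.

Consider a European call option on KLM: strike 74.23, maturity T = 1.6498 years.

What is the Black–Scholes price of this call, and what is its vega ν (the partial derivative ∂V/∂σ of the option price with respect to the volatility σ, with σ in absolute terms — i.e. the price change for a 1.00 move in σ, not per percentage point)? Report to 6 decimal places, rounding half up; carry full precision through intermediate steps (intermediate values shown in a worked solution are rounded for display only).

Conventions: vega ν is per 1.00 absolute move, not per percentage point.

price = 20.117483
ν = 34.021300

σ√T = 0.2724·√1.6498 = 0.349883
d₁ = (ln(S/K) + (r+σ²/2)T) / (σ√T) = (ln(86.4/74.23) + (0.0248+0.2724²/2)·1.6498) / 0.349883 = (0.151819 + 0.102124) / 0.349883 = 0.725795
d₂ = d₁ − σ√T = 0.725795 − 0.349883 = 0.375912
e^{−rT} = 0.959911
N(d₁) = 0.766018,  N(d₂) = 0.646509
Call price V = S·N(d₁) − K·e^{−rT}·N(d₂) = 66.183942 − 46.066459 = 20.117483
φ(d₁) = (1/√(2π))·e^{−d₁²/2} = 0.306564
ν = S·φ(d₁)·√T = 34.021300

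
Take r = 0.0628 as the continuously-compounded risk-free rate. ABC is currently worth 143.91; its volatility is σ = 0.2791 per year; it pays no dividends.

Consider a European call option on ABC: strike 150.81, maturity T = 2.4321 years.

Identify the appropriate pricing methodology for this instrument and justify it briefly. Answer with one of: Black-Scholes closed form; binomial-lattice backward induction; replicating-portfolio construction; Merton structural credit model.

Key observation: the strike-150.81 call on ABC is European-exercise on a continuously-modelled lognormal underlying, so its value is a single closed-form evaluation.

framework: Black-Scholes closed form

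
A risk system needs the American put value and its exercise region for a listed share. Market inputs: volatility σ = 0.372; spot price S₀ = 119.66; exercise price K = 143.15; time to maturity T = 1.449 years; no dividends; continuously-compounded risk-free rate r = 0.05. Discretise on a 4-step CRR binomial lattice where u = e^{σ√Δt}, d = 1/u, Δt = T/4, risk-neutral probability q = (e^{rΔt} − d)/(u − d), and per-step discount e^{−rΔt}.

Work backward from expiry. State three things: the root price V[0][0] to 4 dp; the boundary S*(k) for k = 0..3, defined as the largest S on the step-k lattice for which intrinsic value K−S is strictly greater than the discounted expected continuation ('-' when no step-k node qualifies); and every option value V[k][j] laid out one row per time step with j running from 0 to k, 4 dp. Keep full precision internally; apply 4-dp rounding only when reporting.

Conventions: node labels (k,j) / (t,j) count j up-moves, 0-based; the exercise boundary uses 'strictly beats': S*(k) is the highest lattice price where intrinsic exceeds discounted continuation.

price = 32.7412
boundary = - - 76.4672 95.6560
tree:
32.7412
47.8765 17.8873
66.6828 29.6910 6.0146
82.0223 47.4940 11.8863 0.0000
94.2846 66.6828 23.4900 0.0000 0.0000

Δt=0.36225  u=1.25094  d=0.79940  q=0.48474  discount=0.98205
step 4 (expiry): payoffs max(K−S,0) = 94.2846 66.6828 23.4900 0.0000 0.0000
step 3: (k=3,j=0): S=61.1277, K−S=82.0223, hold=79.4528 ⇒ V=82.0223 exercise | (k=3,j=1): S=95.6560, K−S=47.4940, hold=44.9246 ⇒ V=47.4940 exercise | (k=3,j=2): S=149.6877, K−S=0.0000, hold=11.8863 ⇒ V=11.8863 continue | (k=3,j=3): S=234.2394, K−S=0.0000, hold=0.0000 ⇒ V=0.0000 continue  boundary S*=95.6560
step 2: (k=2,j=0): S=76.4672, K−S=66.6828, hold=64.1134 ⇒ V=66.6828 exercise | (k=2,j=1): S=119.6600, K−S=23.4900, hold=29.6910 ⇒ V=29.6910 continue | (k=2,j=2): S=187.2505, K−S=0.0000, hold=6.0146 ⇒ V=6.0146 continue  boundary S*=76.4672
step 1: (k=1,j=0): S=95.6560, K−S=47.4940, hold=47.8765 ⇒ V=47.8765 continue | (k=1,j=1): S=149.6877, K−S=0.0000, hold=17.8873 ⇒ V=17.8873 continue  boundary S*=-
step 0: (k=0,j=0): S=119.6600, K−S=23.4900, hold=32.7412 ⇒ V=32.7412 continue  boundary S*=-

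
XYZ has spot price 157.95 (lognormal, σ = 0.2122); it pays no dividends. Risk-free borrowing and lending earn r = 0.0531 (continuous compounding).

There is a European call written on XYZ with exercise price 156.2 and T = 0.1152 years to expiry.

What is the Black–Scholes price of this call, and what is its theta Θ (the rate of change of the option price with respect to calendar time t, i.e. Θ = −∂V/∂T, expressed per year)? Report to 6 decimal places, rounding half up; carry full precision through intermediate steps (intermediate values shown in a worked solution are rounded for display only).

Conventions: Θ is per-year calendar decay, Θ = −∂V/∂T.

price = 5.978354
Θ = -23.750463

σ√T = 0.2122·√0.1152 = 0.072023
d₁ = (ln(S/K) + (r+σ²/2)T) / (σ√T) = (ln(157.95/156.2) + (0.0531+0.2122²/2)·0.1152) / 0.072023 = (0.011141 + 0.008711) / 0.072023 = 0.275635
d₂ = d₁ − σ√T = 0.275635 − 0.072023 = 0.203612
e^{−rT} = 0.993902
N(d₁) = 0.608586,  N(d₂) = 0.580672
Call price V = S·N(d₁) − K·e^{−rT}·N(d₂) = 96.126119 − 90.147765 = 5.978354
φ(d₁) = (1/√(2π))·e^{−d₁²/2} = 0.384072
Θ = −S·φ(d₁)·σ/(2√T) − r·K·e^{−rT}·N(d₂) = −18.963617 − 4.786846 = -23.750463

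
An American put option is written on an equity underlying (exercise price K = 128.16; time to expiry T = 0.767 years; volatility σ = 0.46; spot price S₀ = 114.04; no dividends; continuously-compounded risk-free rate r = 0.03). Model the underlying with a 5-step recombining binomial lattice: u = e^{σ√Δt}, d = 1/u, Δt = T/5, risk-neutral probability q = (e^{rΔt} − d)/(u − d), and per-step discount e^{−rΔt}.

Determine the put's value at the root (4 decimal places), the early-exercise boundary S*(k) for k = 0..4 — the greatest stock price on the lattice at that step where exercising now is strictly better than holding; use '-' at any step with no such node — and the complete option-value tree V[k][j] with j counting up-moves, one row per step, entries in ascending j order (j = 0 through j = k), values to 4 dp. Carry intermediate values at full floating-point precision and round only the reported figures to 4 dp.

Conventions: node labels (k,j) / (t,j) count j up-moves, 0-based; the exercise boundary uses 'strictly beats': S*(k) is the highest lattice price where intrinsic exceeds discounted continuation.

price = 25.6834
boundary = - - 79.5368 66.4237 79.5368
tree:
25.6834
36.1186 14.0655
48.6232 22.2494 4.8942
61.7363 33.8791 9.2387 0.0000
72.6874 48.6232 17.4400 0.0000 0.0000
81.8330 61.7363 32.9215 0.0000 0.0000 0.0000

Δt=0.15340, u=1.19741, d=0.83513, q=0.46781, disc=e^(-rΔt)=0.99541
k=5 terminal: V=max(K-S,0) → 81.8330 61.7363 32.9215 0.0000 0.0000 0.0000
k=4: j=0 S=55.4726 intr=72.6874 cont=72.0990 V=72.6874[EX]; j=1 S=79.5368 intr=48.6232 cont=48.0348 V=48.6232[EX]; j=2 S=114.0400 intr=14.1200 cont=17.4400 V=17.4400[hold]; j=3 S=163.5108 intr=0.0000 cont=0.0000 V=0.0000[hold]; j=4 S=234.4423 intr=0.0000 cont=0.0000 V=0.0000[hold]  S*(4)=79.5368
k=3: j=0 S=66.4237 intr=61.7363 cont=61.1478 V=61.7363[EX]; j=1 S=95.2385 intr=32.9215 cont=33.8791 V=33.8791[hold]; j=2 S=136.5532 intr=0.0000 cont=9.2387 V=9.2387[hold]; j=3 S=195.7903 intr=0.0000 cont=0.0000 V=0.0000[hold]  S*(3)=66.4237
k=2: j=0 S=79.5368 intr=48.6232 cont=48.4807 V=48.6232[EX]; j=1 S=114.0400 intr=14.1200 cont=22.2494 V=22.2494[hold]; j=2 S=163.5108 intr=0.0000 cont=4.8942 V=4.8942[hold]  S*(2)=79.5368
k=1: j=0 S=95.2385 intr=32.9215 cont=36.1186 V=36.1186[hold]; j=1 S=136.5532 intr=0.0000 cont=14.0655 V=14.0655[hold]  S*(1)=-
k=0: j=0 S=114.0400 intr=14.1200 cont=25.6834 V=25.6834[hold]  S*(0)=-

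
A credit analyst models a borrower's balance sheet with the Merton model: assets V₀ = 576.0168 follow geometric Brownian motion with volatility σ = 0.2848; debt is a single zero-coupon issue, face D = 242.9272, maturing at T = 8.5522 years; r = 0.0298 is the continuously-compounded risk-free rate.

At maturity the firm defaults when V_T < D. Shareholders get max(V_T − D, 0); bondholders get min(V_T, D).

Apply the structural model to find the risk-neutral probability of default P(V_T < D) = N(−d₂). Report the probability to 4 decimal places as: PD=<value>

PD=0.1772

Equity is a call on the firm's assets struck at D = 242.9272:
d₁ = [ln(V₀/D) + (r + σ²/2)T] / (σ√T)
   = [ln(576.0168/242.9272) + (0.0298 + 0.5·0.2848²)·8.5522] / (0.2848·√8.5522)
   = [0.863375 + 0.601694] / 0.832873 = 1.759055
d₂ = d₁ − σ√T = 1.759055 − 0.832873 = 0.926181
risk-neutral PD = N(−d₂) = N(-0.926181) = 0.177176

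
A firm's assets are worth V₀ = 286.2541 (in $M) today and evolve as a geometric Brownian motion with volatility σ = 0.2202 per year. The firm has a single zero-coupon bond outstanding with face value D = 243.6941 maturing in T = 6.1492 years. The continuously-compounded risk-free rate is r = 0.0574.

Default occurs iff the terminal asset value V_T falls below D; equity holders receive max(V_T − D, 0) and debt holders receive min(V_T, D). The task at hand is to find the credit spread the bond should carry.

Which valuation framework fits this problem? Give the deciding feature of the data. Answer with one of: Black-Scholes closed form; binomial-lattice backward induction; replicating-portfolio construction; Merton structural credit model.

Key observation: the data describe a firm's assets (V₀ = 286.2541, GBM) and a single zero-coupon debt of face 243.6941, so credit quantities follow from equity-as-call in the structural model.

framework: Merton structural credit model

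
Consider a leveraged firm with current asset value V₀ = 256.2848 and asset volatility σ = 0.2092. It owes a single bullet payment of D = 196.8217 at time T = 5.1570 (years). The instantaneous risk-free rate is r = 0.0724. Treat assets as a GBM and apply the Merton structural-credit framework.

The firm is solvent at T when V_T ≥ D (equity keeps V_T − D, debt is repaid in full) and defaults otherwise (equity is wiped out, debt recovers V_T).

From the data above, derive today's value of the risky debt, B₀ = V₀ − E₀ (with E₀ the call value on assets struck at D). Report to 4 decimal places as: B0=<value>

B0=131.8795

Equity is a call on the firm's assets struck at D = 196.8217:
d₁ = [ln(V₀/D) + (r + σ²/2)T] / (σ√T)
   = [ln(256.2848/196.8217) + (0.0724 + 0.5·0.2092²)·5.1570] / (0.2092·√5.1570)
   = [0.263991 + 0.486214] / 0.475073 = 1.579137
d₂ = d₁ − σ√T = 1.579137 − 0.475073 = 1.104064
N(d₁) = 0.942848,  N(d₂) = 0.865217,  e^(−rT) = 0.688413
E₀ = V₀·N(d₁) − D·e^(−rT)·N(d₂)
   = 256.2848·0.942848 − 196.8217·0.688413·0.865217 = 124.405293
B₀ = V₀ − E₀ = 256.2848 − 124.405293 = 131.879507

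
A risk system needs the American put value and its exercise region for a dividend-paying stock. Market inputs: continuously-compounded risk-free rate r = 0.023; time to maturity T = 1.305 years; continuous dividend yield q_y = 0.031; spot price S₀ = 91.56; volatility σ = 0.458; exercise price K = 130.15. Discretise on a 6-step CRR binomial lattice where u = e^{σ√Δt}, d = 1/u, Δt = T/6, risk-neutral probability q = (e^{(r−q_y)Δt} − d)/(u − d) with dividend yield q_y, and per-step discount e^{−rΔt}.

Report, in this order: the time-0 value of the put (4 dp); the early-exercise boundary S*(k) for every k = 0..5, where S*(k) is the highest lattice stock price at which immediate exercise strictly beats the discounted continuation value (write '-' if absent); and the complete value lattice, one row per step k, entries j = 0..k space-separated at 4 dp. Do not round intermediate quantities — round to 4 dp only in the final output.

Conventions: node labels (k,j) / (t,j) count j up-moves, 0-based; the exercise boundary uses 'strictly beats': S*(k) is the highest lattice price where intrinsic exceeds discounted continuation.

price = 46.6058
boundary = - - - 48.2407 59.7280 73.9506
tree:
46.6058
58.3732 32.3240
70.4942 43.7796 18.2728
81.9093 56.9264 27.7298 6.5777
91.1872 70.4220 40.5863 11.8634 0.0000
98.6808 81.9093 56.1994 21.3964 0.0000 0.0000
104.7331 91.1872 70.4220 38.5900 0.0000 0.0000 0.0000

params: Δt=0.21750 u=1.23812 d=0.80767 q=0.44276 e^(-rΔt)=0.99501
t_6 payoffs: 104.7331 91.1872 70.4220 38.5900 0.0000 0.0000 0.0000
t_5: node(5,0) S=31.4692 payoff=98.6808 vs cont=98.2428 → 98.6808 [stop]  node(5,1) S=48.2407 payoff=81.9093 vs cont=81.5840 → 81.9093 [stop]  node(5,2) S=73.9506 payoff=56.1994 vs cont=56.0469 → 56.1994 [stop]  node(5,3) S=113.3626 payoff=16.7874 vs cont=21.3964 → 21.3964 [wait]  node(5,4) S=173.7792 payoff=0.0000 vs cont=0.0000 → 0.0000 [wait]  node(5,5) S=266.3948 payoff=0.0000 vs cont=0.0000 → 0.0000 [wait]  ⇒ S*(5)=73.9506
t_4: node(4,0) S=38.9628 payoff=91.1872 vs cont=90.7996 → 91.1872 [stop]  node(4,1) S=59.7280 payoff=70.4220 vs cont=70.1739 → 70.4220 [stop]  node(4,2) S=91.5600 payoff=38.5900 vs cont=40.5863 → 40.5863 [wait]  node(4,3) S=140.3569 payoff=0.0000 vs cont=11.8634 → 11.8634 [wait]  node(4,4) S=215.1601 payoff=0.0000 vs cont=0.0000 → 0.0000 [wait]  ⇒ S*(4)=59.7280
t_3: node(3,0) S=48.2407 payoff=81.9093 vs cont=81.5840 → 81.9093 [stop]  node(3,1) S=73.9506 payoff=56.1994 vs cont=56.9264 → 56.9264 [wait]  node(3,2) S=113.3626 payoff=16.7874 vs cont=27.7298 → 27.7298 [wait]  node(3,3) S=173.7792 payoff=0.0000 vs cont=6.5777 → 6.5777 [wait]  ⇒ S*(3)=48.2407
t_2: node(2,0) S=59.7280 payoff=70.4220 vs cont=70.4942 → 70.4942 [wait]  node(2,1) S=91.5600 payoff=38.5900 vs cont=43.7796 → 43.7796 [wait]  node(2,2) S=140.3569 payoff=0.0000 vs cont=18.2728 → 18.2728 [wait]  ⇒ S*(2)=-
t_1: node(1,0) S=73.9506 payoff=56.1994 vs cont=58.3732 → 58.3732 [wait]  node(1,1) S=113.3626 payoff=16.7874 vs cont=32.3240 → 32.3240 [wait]  ⇒ S*(1)=-
t_0: node(0,0) S=91.5600 payoff=38.5900 vs cont=46.6058 → 46.6058 [wait]  ⇒ S*(0)=-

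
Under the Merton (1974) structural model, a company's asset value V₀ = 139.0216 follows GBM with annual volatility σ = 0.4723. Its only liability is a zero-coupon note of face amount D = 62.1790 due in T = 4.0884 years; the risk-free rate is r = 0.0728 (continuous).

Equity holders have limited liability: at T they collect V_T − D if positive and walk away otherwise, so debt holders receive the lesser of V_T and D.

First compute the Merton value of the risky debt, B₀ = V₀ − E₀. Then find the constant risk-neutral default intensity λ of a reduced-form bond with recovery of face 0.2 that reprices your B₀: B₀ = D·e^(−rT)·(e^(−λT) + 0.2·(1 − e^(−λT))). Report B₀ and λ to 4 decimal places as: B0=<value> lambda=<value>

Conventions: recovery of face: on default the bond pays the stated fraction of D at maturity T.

B0=41.8037 lambda=0.0308

Equity is a call on the firm's assets struck at D = 62.1790:
d₁ = [ln(V₀/D) + (r + σ²/2)T] / (σ√T)
   = [ln(139.0216/62.1790) + (0.0728 + 0.5·0.4723²)·4.0884] / (0.4723·√4.0884)
   = [0.804612 + 0.753630] / 0.954981 = 1.631699
d₂ = d₁ − σ√T = 1.631699 − 0.954981 = 0.676719
N(d₁) = 0.948629,  N(d₂) = 0.750708,  e^(−rT) = 0.742572
E₀ = V₀·N(d₁) − D·e^(−rT)·N(d₂)
   = 139.0216·0.948629 − 62.1790·0.742572·0.750708 = 97.217900
B₀ = V₀ − E₀ = 139.0216 − 97.217900 = 41.803700
e^(−λT) = (B₀·e^(rT)/D − 0.2)/(1 − 0.2) = (41.8037·1.346671/62.1790 − 0.2)/0.8 = 0.88172906
λ = −ln(0.88172906)/4.0884 = 0.030787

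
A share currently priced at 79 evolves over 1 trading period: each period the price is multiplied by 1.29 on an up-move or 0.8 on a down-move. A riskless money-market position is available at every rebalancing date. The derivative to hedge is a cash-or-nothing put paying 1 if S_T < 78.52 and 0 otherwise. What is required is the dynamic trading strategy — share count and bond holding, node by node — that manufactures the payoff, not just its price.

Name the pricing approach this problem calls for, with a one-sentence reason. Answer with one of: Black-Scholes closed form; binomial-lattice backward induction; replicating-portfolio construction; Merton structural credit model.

Key observation: the deliverable is the dynamic trading strategy on the 1-step tree (spot 79, moves 1.29 and 0.8), so the valuation must go through the node-by-node replicating-portfolio solve.

framework: replicating-portfolio construction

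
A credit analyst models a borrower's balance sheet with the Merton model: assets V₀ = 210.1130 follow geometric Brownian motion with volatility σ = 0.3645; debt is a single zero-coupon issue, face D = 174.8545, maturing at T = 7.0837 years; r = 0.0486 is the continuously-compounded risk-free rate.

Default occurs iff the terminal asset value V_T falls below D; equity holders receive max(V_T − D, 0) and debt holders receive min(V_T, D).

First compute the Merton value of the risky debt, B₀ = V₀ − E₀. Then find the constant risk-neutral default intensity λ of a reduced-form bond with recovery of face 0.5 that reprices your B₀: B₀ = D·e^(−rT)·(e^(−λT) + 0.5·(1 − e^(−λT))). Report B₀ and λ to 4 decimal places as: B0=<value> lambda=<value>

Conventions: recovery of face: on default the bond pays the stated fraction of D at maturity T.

B0=96.7547 lambda=0.0815

Work the structural quantities from V₀ = 210.1130 against face 174.8545:
d₁ = [ln(V₀/D) + (r + σ²/2)T] / (σ√T)
   = [ln(210.1130/174.8545) + (0.0486 + 0.5·0.3645²)·7.0837] / (0.3645·√7.0837)
   = [0.183691 + 0.814839] / 0.970125 = 1.029280
d₂ = d₁ − σ√T = 1.029280 − 0.970125 = 0.059155
N(d₁) = 0.848326,  N(d₂) = 0.523586,  e^(−rT) = 0.708739
E₀ = V₀·N(d₁) − D·e^(−rT)·N(d₂)
   = 210.1130·0.848326 − 174.8545·0.708739·0.523586 = 113.358306
B₀ = V₀ − E₀ = 210.1130 − 113.358306 = 96.754694
e^(−λT) = (B₀·e^(rT)/D − 0.5)/(1 − 0.5) = (96.7547·1.410956/174.8545 − 0.5)/0.5 = 0.56148878
λ = −ln(0.56148878)/7.0837 = 0.081478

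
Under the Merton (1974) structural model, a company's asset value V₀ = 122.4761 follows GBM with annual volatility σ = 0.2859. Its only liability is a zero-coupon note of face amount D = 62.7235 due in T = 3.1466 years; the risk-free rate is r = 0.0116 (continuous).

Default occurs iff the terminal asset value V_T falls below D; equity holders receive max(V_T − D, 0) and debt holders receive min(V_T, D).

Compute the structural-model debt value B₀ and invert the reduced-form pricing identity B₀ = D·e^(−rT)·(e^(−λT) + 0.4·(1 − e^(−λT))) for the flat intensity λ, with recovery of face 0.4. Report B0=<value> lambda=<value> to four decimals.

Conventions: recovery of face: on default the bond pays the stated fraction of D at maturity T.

Apply the equity-as-call identities (strike 62.7235, horizon 3.1466 years):
d₁ = [ln(V₀/D) + (r + σ²/2)T] / (σ√T)
   = [ln(122.4761/62.7235) + (0.0116 + 0.5·0.2859²)·3.1466] / (0.2859·√3.1466)
   = [0.669180 + 0.165100] / 0.507148 = 1.645042
d₂ = d₁ − σ√T = 1.645042 − 0.507148 = 1.137893
N(d₁) = 0.950019,  N(d₂) = 0.872417,  e^(−rT) = 0.964158
E₀ = V₀·N(d₁) − D·e^(−rT)·N(d₂)
   = 122.4761·0.950019 − 62.7235·0.964158·0.872417 = 63.594928
B₀ = V₀ − E₀ = 122.4761 − 63.594928 = 58.881172
e^(−λT) = (B₀·e^(rT)/D − 0.4)/(1 − 0.4) = (58.8812·1.037175/62.7235 − 0.4)/0.6 = 0.95606649
λ = −ln(0.95606649)/3.1466 = 0.014278

B0=58.8812 lambda=0.0143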